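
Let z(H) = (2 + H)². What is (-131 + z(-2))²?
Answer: 17161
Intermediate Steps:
(-131 + z(-2))² = (-131 + (2 - 2)²)² = (-131 + 0²)² = (-131 + 0)² = (-131)² = 17161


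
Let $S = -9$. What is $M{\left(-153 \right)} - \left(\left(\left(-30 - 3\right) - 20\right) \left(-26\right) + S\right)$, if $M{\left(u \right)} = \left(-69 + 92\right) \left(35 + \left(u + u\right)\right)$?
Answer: $-7602$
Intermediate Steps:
$M{\left(u \right)} = 805 + 46 u$ ($M{\left(u \right)} = 23 \left(35 + 2 u\right) = 805 + 46 u$)
$M{\left(-153 \right)} - \left(\left(\left(-30 - 3\right) - 20\right) \left(-26\right) + S\right) = \left(805 + 46 \left(-153\right)\right) - \left(\left(\left(-30 - 3\right) - 20\right) \left(-26\right) - 9\right) = \left(805 - 7038\right) - \left(\left(-33 - 20\right) \left(-26\right) - 9\right) = -6233 - \left(\left(-53\right) \left(-26\right) - 9\right) = -6233 - \left(1378 - 9\right) = -6233 - 1369 = -7602$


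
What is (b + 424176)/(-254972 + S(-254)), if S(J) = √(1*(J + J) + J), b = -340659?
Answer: -10647248262/32505360773 - 83517*I*√762/65010721546 ≈ -0.32755 - 3.5462e-5*I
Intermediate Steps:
S(J) = √3*√J (S(J) = √(1*(2*J) + J) = √(2*J + J) = √(3*J) = √3*√J)
(b + 424176)/(-254972 + S(-254)) = (-340659 + 424176)/(-254972 + √3*√(-254)) = 83517/(-254972 + √3*(I*√254)) = 83517/(-254972 + I*√762)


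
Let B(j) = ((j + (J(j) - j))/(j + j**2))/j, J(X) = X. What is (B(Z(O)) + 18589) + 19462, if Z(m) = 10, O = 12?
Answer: 4185611/110 ≈ 38051.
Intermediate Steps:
B(j) = 1/(j + j**2) (B(j) = ((j + (j - j))/(j + j**2))/j = ((j + 0)/(j + j**2))/j = (j/(j + j**2))/j = 1/(j + j**2))
(B(Z(O)) + 18589) + 19462 = (1/(10*(1 + 10)) + 18589) + 19462 = ((1/10)/11 + 18589) + 19462 = ((1/10)*(1/11) + 18589) + 19462 = (1/110 + 18589) + 19462 = 2044791/110 + 19462 = 4185611/110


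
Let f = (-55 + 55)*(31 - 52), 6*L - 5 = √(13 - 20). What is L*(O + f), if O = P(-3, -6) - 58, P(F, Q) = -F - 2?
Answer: -95/2 - 19*I*√7/2 ≈ -47.5 - 25.135*I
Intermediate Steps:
P(F, Q) = -2 - F
L = ⅚ + I*√7/6 (L = ⅚ + √(13 - 20)/6 = ⅚ + √(-7)/6 = ⅚ + (I*√7)/6 = ⅚ + I*√7/6 ≈ 0.83333 + 0.44096*I)
O = -57 (O = (-2 - 1*(-3)) - 58 = (-2 + 3) - 58 = 1 - 58 = -57)
f = 0 (f = 0*(-21) = 0)
L*(O + f) = (⅚ + I*√7/6)*(-57 + 0) = (⅚ + I*√7/6)*(-57) = -95/2 - 19*I*√7/2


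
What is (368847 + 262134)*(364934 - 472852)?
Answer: -68094207558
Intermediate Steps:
(368847 + 262134)*(364934 - 472852) = 630981*(-107918) = -68094207558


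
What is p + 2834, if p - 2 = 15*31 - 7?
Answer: 3294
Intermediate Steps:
p = 460 (p = 2 + (15*31 - 7) = 2 + (465 - 7) = 2 + 458 = 460)
p + 2834 = 460 + 2834 = 3294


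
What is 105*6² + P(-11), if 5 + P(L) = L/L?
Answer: 3776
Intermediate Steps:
P(L) = -4 (P(L) = -5 + L/L = -5 + 1 = -4)
105*6² + P(-11) = 105*6² - 4 = 105*36 - 4 = 3780 - 4 = 3776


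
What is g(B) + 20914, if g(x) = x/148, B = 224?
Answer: 773874/37 ≈ 20916.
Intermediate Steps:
g(x) = x/148 (g(x) = x*(1/148) = x/148)
g(B) + 20914 = (1/148)*224 + 20914 = 56/37 + 20914 = 773874/37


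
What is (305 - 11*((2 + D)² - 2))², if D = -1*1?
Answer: 99856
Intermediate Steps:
D = -1
(305 - 11*((2 + D)² - 2))² = (305 - 11*((2 - 1)² - 2))² = (305 - 11*(1² - 2))² = (305 - 11*(1 - 2))² = (305 - 11*(-1))² = (305 + 11)² = 316² = 99856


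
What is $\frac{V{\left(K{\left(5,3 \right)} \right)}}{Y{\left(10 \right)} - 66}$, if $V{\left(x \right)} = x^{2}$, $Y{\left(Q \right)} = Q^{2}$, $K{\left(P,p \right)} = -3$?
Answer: $\frac{9}{34} \approx 0.26471$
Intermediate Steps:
$\frac{V{\left(K{\left(5,3 \right)} \right)}}{Y{\left(10 \right)} - 66} = \frac{\left(-3\right)^{2}}{10^{2} - 66} = \frac{1}{100 - 66} \cdot 9 = \frac{1}{34} \cdot 9 = \frac{9}{34}$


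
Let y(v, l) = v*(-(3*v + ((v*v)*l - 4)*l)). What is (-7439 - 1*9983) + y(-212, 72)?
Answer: 49393602242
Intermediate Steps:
y(v, l) = v*(-3*v - l*(-4 + l*v²)) (y(v, l) = v*(-(3*v + (v²*l - 4)*l)) = v*(-(3*v + (l*v² - 4)*l)) = v*(-(3*v + (-4 + l*v²)*l)) = v*(-(3*v + l*(-4 + l*v²))) = v*(-3*v - l*(-4 + l*v²)))
(-7439 - 1*9983) + y(-212, 72) = (-7439 - 1*9983) - 212*(-3*(-212) + 4*72 - 1*72²*(-212)²) = (-7439 - 9983) - 212*(636 + 288 - 1*5184*44944) = -17422 - 212*(636 + 288 - 232989696) = -17422 - 212*(-232988772) = -17422 + 49393619664 = 49393602242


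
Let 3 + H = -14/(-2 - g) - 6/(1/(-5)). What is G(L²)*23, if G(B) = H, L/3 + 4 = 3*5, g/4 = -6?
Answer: 6670/11 ≈ 606.36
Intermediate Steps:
g = -24 (g = 4*(-6) = -24)
L = 33 (L = -12 + 3*(3*5) = -12 + 3*15 = -12 + 45 = 33)
H = 290/11 (H = -3 + (-14/(-2 - 1*(-24)) - 6/(1/(-5))) = -3 + (-14/(-2 + 24) - 6/(-⅕)) = -3 + (-14/22 - 6*(-5)) = -3 + (-14*1/22 + 30) = -3 + (-7/11 + 30) = -3 + 323/11 = 290/11 ≈ 26.364)
G(B) = 290/11
G(L²)*23 = (290/11)*23 = 6670/11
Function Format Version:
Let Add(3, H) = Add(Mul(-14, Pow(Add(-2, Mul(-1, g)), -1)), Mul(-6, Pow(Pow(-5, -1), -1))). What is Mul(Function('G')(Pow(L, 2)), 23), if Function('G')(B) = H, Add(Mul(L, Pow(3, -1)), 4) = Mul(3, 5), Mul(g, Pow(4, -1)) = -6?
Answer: Rational(6670, 11) ≈ 606.36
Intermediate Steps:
g = -24 (g = Mul(4, -6) = -24)
L = 33 (L = Add(-12, Mul(3, Mul(3, 5))) = Add(-12, Mul(3, 15)) = Add(-12, 45) = 33)
H = Rational(290, 11) (H = Add(-3, Add(Mul(-14, Pow(Add(-2, Mul(-1, -24)), -1)), Mul(-6, Pow(Pow(-5, -1), -1)))) = Add(-3, Add(Mul(-14, Pow(Add(-2, 24), -1)), Mul(-6, Pow(Rational(-1, 5), -1)))) = Add(-3, Add(Mul(-14, Pow(22, -1)), Mul(-6, -5))) = Add(-3, Add(Mul(-14, Rational(1, 22)), 30)) = Add(-3, Add(Rational(-7, 11), 30)) = Add(-3, Rational(323, 11)) = Rational(290, 11) ≈ 26.364)
Function('G')(B) = Rational(290, 11)
Mul(Function('G')(Pow(L, 2)), 23) = Mul(Rational(290, 11), 23) = Rational(6670, 11)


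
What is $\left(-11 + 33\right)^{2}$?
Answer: $484$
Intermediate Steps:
$\left(-11 + 33\right)^{2} = 22^{2} = 484$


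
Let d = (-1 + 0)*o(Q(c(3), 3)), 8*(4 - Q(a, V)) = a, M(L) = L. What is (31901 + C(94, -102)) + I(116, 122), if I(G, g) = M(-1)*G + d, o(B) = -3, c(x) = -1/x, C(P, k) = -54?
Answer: 31734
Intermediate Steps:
Q(a, V) = 4 - a/8
d = 3 (d = (-1 + 0)*(-3) = -1*(-3) = 3)
I(G, g) = 3 - G (I(G, g) = -G + 3 = 3 - G)
(31901 + C(94, -102)) + I(116, 122) = (31901 - 54) + (3 - 1*116) = 31847 + (3 - 116) = 31847 - 113 = 31734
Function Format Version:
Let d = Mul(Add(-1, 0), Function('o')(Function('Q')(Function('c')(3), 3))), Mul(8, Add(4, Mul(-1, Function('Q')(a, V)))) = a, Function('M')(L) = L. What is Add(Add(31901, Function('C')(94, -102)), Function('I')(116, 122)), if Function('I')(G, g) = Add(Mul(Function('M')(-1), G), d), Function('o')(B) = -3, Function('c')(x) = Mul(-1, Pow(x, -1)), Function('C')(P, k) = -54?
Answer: 31734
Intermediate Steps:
Function('Q')(a, V) = Add(4, Mul(Rational(-1, 8), a))
d = 3 (d = Mul(Add(-1, 0), -3) = Mul(-1, -3) = 3)
Function('I')(G, g) = Add(3, Mul(-1, G)) (Function('I')(G, g) = Add(Mul(-1, G), 3) = Add(3, Mul(-1, G)))
Add(Add(31901, Function('C')(94, -102)), Function('I')(116, 122)) = Add(Add(31901, -54), Add(3, Mul(-1, 116))) = Add(31847, Add(3, -116)) = Add(31847, -113) = 31734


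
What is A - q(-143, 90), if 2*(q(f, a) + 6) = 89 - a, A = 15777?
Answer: 31567/2 ≈ 15784.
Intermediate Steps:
q(f, a) = 77/2 - a/2 (q(f, a) = -6 + (89 - a)/2 = -6 + (89/2 - a/2) = 77/2 - a/2)
A - q(-143, 90) = 15777 - (77/2 - ½*90) = 15777 - (77/2 - 45) = 15777 - 1*(-13/2) = 15777 + 13/2 = 31567/2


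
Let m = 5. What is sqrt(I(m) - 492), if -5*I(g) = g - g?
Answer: 2*I*sqrt(123) ≈ 22.181*I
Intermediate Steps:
I(g) = 0 (I(g) = -(g - g)/5 = -1/5*0 = 0)
sqrt(I(m) - 492) = sqrt(0 - 492) = sqrt(-492) = 2*I*sqrt(123)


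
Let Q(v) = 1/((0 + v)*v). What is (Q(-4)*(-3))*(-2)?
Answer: 3/8 ≈ 0.37500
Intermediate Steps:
Q(v) = v⁻² (Q(v) = 1/(v*v) = v⁻²)
(Q(-4)*(-3))*(-2) = (-3/(-4)²)*(-2) = ((1/16)*(-3))*(-2) = -3/16*(-2) = 3/8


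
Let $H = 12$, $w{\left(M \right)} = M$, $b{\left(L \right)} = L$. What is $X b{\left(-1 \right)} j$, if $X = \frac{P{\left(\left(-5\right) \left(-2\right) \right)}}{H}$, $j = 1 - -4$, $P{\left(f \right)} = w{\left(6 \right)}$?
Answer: $- \frac{5}{2} \approx -2.5$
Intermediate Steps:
$P{\left(f \right)} = 6$
$j = 5$ ($j = 1 + 4 = 5$)
$X = \frac{1}{2}$ ($X = \frac{6}{12} = 6 \cdot \frac{1}{12} = \frac{1}{2} \approx 0.5$)
$X b{\left(-1 \right)} j = \frac{1}{2} \left(-1\right) 5 = \left(- \frac{1}{2}\right) 5 = - \frac{5}{2}$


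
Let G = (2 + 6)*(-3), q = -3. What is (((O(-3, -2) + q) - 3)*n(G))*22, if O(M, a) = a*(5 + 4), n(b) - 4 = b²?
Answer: -306240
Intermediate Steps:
G = -24 (G = 8*(-3) = -24)
n(b) = 4 + b²
O(M, a) = 9*a (O(M, a) = a*9 = 9*a)
(((O(-3, -2) + q) - 3)*n(G))*22 = (((9*(-2) - 3) - 3)*(4 + (-24)²))*22 = (((-18 - 3) - 3)*(4 + 576))*22 = ((-21 - 3)*580)*22 = -24*580*22 = -13920*22 = -306240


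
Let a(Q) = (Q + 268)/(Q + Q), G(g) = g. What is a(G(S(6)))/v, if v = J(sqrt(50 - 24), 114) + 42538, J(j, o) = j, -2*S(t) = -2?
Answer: 5721361/1809481418 - 269*sqrt(26)/3618962836 ≈ 0.0031615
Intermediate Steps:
S(t) = 1 (S(t) = -1/2*(-2) = 1)
v = 42538 + sqrt(26) (v = sqrt(50 - 24) + 42538 = sqrt(26) + 42538 = 42538 + sqrt(26) ≈ 42543.)
a(Q) = (268 + Q)/(2*Q) (a(Q) = (268 + Q)/((2*Q)) = (268 + Q)*(1/(2*Q)) = (268 + Q)/(2*Q))
a(G(S(6)))/v = ((1/2)*(268 + 1)/1)/(42538 + sqrt(26)) = ((1/2)*1*269)/(42538 + sqrt(26)) = 269/(2*(42538 + sqrt(26)))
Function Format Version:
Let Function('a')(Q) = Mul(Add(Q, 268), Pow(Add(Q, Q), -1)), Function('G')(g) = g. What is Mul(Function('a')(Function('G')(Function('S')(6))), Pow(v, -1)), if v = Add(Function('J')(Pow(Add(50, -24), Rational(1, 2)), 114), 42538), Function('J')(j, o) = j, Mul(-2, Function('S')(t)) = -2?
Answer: Add(Rational(5721361, 1809481418), Mul(Rational(-269, 3618962836), Pow(26, Rational(1, 2)))) ≈ 0.0031615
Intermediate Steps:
Function('S')(t) = 1 (Function('S')(t) = Mul(Rational(-1, 2), -2) = 1)
v = Add(42538, Pow(26, Rational(1, 2))) (v = Add(Pow(Add(50, -24), Rational(1, 2)), 42538) = Add(Pow(26, Rational(1, 2)), 42538) = Add(42538, Pow(26, Rational(1, 2))) ≈ 42543.)
Function('a')(Q) = Mul(Rational(1, 2), Pow(Q, -1), Add(268, Q)) (Function('a')(Q) = Mul(Add(268, Q), Pow(Mul(2, Q), -1)) = Mul(Add(268, Q), Mul(Rational(1, 2), Pow(Q, -1))) = Mul(Rational(1, 2), Pow(Q, -1), Add(268, Q)))
Mul(Function('a')(Function('G')(Function('S')(6))), Pow(v, -1)) = Mul(Mul(Rational(1, 2), Pow(1, -1), Add(268, 1)), Pow(Add(42538, Pow(26, Rational(1, 2))), -1)) = Mul(Mul(Rational(1, 2), 1, 269), Pow(Add(42538, Pow(26, Rational(1, 2))), -1)) = Mul(Rational(269, 2), Pow(Add(42538, Pow(26, Rational(1, 2))), -1))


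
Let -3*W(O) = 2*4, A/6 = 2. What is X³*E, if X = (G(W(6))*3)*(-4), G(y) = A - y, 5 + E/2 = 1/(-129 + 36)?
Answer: 5081055232/93 ≈ 5.4635e+7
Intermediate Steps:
A = 12 (A = 6*2 = 12)
E = -932/93 (E = -10 + 2/(-129 + 36) = -10 + 2/(-93) = -10 + 2*(-1/93) = -10 - 2/93 = -932/93 ≈ -10.021)
W(O) = -8/3 (W(O) = -2*4/3 = -⅓*8 = -8/3)
G(y) = 12 - y
X = -176 (X = ((12 - 1*(-8/3))*3)*(-4) = ((12 + 8/3)*3)*(-4) = ((44/3)*3)*(-4) = 44*(-4) = -176)
X³*E = (-176)³*(-932/93) = -5451776*(-932/93) = 5081055232/93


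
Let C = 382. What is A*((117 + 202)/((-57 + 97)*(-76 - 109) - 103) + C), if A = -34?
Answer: -97438118/7503 ≈ -12987.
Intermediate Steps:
A*((117 + 202)/((-57 + 97)*(-76 - 109) - 103) + C) = -34*((117 + 202)/((-57 + 97)*(-76 - 109) - 103) + 382) = -34*(319/(40*(-185) - 103) + 382) = -34*(319/(-7400 - 103) + 382) = -34*(319/(-7503) + 382) = -34*(319*(-1/7503) + 382) = -34*(-319/7503 + 382) = -34*2865827/7503 = -97438118/7503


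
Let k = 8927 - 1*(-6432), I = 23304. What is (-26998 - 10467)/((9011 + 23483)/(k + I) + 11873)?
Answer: -1448509295/459078293 ≈ -3.1553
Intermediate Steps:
k = 15359 (k = 8927 + 6432 = 15359)
(-26998 - 10467)/((9011 + 23483)/(k + I) + 11873) = (-26998 - 10467)/((9011 + 23483)/(15359 + 23304) + 11873) = -37465/(32494/38663 + 11873) = -37465/459078293/38663 = -37465*38663/459078293 = -1448509295/459078293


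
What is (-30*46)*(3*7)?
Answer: -28980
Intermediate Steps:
(-30*46)*(3*7) = -1380*21 = -28980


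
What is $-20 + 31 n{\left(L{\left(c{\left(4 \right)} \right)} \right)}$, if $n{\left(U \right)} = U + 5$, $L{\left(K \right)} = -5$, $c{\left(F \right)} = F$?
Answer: $-20$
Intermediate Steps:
$n{\left(U \right)} = 5 + U$
$-20 + 31 n{\left(L{\left(c{\left(4 \right)} \right)} \right)} = -20 + 31 \left(5 - 5\right) = -20 + 31 \cdot 0 = -20 + 0 = -20$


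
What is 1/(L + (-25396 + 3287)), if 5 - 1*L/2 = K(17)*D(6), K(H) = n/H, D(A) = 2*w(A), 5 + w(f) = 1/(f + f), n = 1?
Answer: -51/1126990 ≈ -4.5253e-5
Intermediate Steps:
w(f) = -5 + 1/(2*f) (w(f) = -5 + 1/(f + f) = -5 + 1/(2*f))
D(A) = -10 + 1/A (D(A) = 2*(-5 + 1/(2*A)) = -10 + 1/A)
K(H) = 1/H
L = 569/51 (L = 10 - 2*(-10 + 1/6)/17 = 10 - 2*(-10 + ⅙)/17 = 10 - 2*(-59)/(17*6) = 10 - 2*(-59/102) = 10 + 59/51 = 569/51 ≈ 11.157)
1/(L + (-25396 + 3287)) = 1/(569/51 + (-25396 + 3287)) = 1/(569/51 - 22109) = 1/(-1126990/51) = -51/1126990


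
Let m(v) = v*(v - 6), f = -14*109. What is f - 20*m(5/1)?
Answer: -1426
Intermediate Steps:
f = -1526
m(v) = v*(-6 + v)
f - 20*m(5/1) = -1526 - 20*5/1*(-6 + 5/1) = -1526 - 20*5*1*(-6 + 5*1) = -1526 - 100*(-6 + 5) = -1526 - 100*(-1) = -1526 - 20*(-5) = -1526 + 100 = -1426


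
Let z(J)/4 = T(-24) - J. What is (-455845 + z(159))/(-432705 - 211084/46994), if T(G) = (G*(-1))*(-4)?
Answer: 10734956905/10167374927 ≈ 1.0558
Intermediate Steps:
T(G) = 4*G (T(G) = -G*(-4) = 4*G)
z(J) = -384 - 4*J (z(J) = 4*(4*(-24) - J) = 4*(-96 - J) = -384 - 4*J)
(-455845 + z(159))/(-432705 - 211084/46994) = (-455845 + (-384 - 4*159))/(-432705 - 211084/46994) = (-455845 + (-384 - 636))/(-432705 - 211084*1/46994) = (-455845 - 1020)/(-432705 - 105542/23497) = -456865/(-10167374927/23497) = -456865*(-23497/10167374927) = 10734956905/10167374927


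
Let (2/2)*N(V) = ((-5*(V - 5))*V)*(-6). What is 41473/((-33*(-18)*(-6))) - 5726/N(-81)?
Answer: -26813071/2298780 ≈ -11.664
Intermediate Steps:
N(V) = -6*V*(25 - 5*V) (N(V) = ((-5*(V - 5))*V)*(-6) = ((-5*(-5 + V))*V)*(-6) = ((25 - 5*V)*V)*(-6) = (V*(25 - 5*V))*(-6) = -6*V*(25 - 5*V))
41473/((-33*(-18)*(-6))) - 5726/N(-81) = 41473/((-33*(-18)*(-6))) - 5726*(-1/(2430*(-5 - 81))) = 41473/((594*(-6))) - 5726/(30*(-81)*(-86)) = 41473/(-3564) - 5726/208980 = 41473*(-1/3564) - 5726*1/208980 = -41473/3564 - 2863/104490 = -26813071/2298780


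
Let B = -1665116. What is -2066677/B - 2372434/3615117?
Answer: 3520901343865/6019589158572 ≈ 0.58491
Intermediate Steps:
-2066677/B - 2372434/3615117 = -2066677/(-1665116) - 2372434/3615117 = -2066677*(-1/1665116) - 2372434*1/3615117 = 2066677/1665116 - 2372434/3615117 = 3520901343865/6019589158572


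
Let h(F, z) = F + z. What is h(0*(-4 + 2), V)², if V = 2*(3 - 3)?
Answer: 0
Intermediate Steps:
V = 0 (V = 2*0 = 0)
h(0*(-4 + 2), V)² = (0*(-4 + 2) + 0)² = (0*(-2) + 0)² = (0 + 0)² = 0² = 0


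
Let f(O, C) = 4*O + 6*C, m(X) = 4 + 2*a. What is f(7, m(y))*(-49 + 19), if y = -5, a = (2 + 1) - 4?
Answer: -1200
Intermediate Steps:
a = -1 (a = 3 - 4 = -1)
m(X) = 2 (m(X) = 4 + 2*(-1) = 4 - 2 = 2)
f(7, m(y))*(-49 + 19) = (4*7 + 6*2)*(-49 + 19) = (28 + 12)*(-30) = 40*(-30) = -1200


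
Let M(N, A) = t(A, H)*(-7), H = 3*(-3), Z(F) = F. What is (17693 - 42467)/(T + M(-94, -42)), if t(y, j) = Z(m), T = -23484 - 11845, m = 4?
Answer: 24774/35357 ≈ 0.70068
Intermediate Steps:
T = -35329
H = -9
t(y, j) = 4
M(N, A) = -28 (M(N, A) = 4*(-7) = -28)
(17693 - 42467)/(T + M(-94, -42)) = (17693 - 42467)/(-35329 - 28) = -24774/(-35357) = -24774*(-1/35357) = 24774/35357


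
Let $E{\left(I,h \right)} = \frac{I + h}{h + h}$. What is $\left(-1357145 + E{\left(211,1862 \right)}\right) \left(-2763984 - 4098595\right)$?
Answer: $\frac{34683514803254153}{3724} \approx 9.3135 \cdot 10^{12}$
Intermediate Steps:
$E{\left(I,h \right)} = \frac{I + h}{2 h}$
$\left(-1357145 + E{\left(211,1862 \right)}\right) \left(-2763984 - 4098595\right) = \left(-1357145 + \frac{211 + 1862}{2 \cdot 1862}\right) \left(-2763984 - 4098595\right) = \left(-1357145 + \frac{1}{2} \cdot \frac{1}{1862} \cdot 2073\right) \left(-6862579\right) = \left(-1357145 + \frac{2073}{3724}\right) \left(-6862579\right) = \left(- \frac{5054005907}{3724}\right) \left(-6862579\right) = \frac{34683514803254153}{3724}$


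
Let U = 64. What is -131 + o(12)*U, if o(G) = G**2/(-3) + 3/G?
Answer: -3187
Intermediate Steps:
o(G) = 3/G - G**2/3 (o(G) = G**2*(-1/3) + 3/G = -G**2/3 + 3/G = 3/G - G**2/3)
-131 + o(12)*U = -131 + ((1/3)*(9 - 1*12**3)/12)*64 = -131 + ((1/3)*(1/12)*(9 - 1*1728))*64 = -131 + ((1/3)*(1/12)*(9 - 1728))*64 = -131 + ((1/3)*(1/12)*(-1719))*64 = -131 - 191/4*64 = -131 - 3056 = -3187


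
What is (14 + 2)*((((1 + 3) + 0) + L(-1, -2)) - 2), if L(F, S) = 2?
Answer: 64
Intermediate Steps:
(14 + 2)*((((1 + 3) + 0) + L(-1, -2)) - 2) = (14 + 2)*((((1 + 3) + 0) + 2) - 2) = 16*(((4 + 0) + 2) - 2) = 16*((4 + 2) - 2) = 16*(6 - 2) = 16*4 = 64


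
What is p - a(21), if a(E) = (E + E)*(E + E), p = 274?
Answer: -1490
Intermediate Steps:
a(E) = 4*E**2 (a(E) = (2*E)*(2*E) = 4*E**2)
p - a(21) = 274 - 4*21**2 = 274 - 4*441 = 274 - 1*1764 = 274 - 1764 = -1490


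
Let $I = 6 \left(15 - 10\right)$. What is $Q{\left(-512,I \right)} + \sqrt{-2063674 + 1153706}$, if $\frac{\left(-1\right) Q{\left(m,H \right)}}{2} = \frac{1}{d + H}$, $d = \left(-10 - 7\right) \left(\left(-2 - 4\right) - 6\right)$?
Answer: $- \frac{1}{117} + 4 i \sqrt{56873} \approx -0.008547 + 953.92 i$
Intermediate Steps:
$d = 204$ ($d = - 17 \left(\left(-2 - 4\right) - 6\right) = - 17 \left(-6 - 6\right) = \left(-17\right) \left(-12\right) = 204$)
$I = 30$ ($I = 6 \cdot 5 = 30$)
$Q{\left(m,H \right)} = - \frac{2}{204 + H}$
$Q{\left(-512,I \right)} + \sqrt{-2063674 + 1153706} = - \frac{2}{204 + 30} + \sqrt{-2063674 + 1153706} = - \frac{2}{234} + \sqrt{-909968} = \left(-2\right) \frac{1}{234} + 4 i \sqrt{56873} = - \frac{1}{117} + 4 i \sqrt{56873}$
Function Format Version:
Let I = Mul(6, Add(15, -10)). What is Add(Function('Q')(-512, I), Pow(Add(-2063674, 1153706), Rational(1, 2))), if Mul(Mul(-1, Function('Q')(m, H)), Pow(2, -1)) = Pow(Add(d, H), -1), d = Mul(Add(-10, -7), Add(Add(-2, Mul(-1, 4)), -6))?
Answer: Add(Rational(-1, 117), Mul(4, I, Pow(56873, Rational(1, 2)))) ≈ Add(-0.0085470, Mul(953.92, I))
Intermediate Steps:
d = 204 (d = Mul(-17, Add(Add(-2, -4), -6)) = Mul(-17, Add(-6, -6)) = Mul(-17, -12) = 204)
I = 30 (I = Mul(6, 5) = 30)
Function('Q')(m, H) = Mul(-2, Pow(Add(204, H), -1))
Add(Function('Q')(-512, I), Pow(Add(-2063674, 1153706), Rational(1, 2))) = Add(Mul(-2, Pow(Add(204, 30), -1)), Pow(Add(-2063674, 1153706), Rational(1, 2))) = Add(Mul(-2, Pow(234, -1)), Pow(-909968, Rational(1, 2))) = Add(Mul(-2, Rational(1, 234)), Mul(4, I, Pow(56873, Rational(1, 2)))) = Add(Rational(-1, 117), Mul(4, I, Pow(56873, Rational(1, 2))))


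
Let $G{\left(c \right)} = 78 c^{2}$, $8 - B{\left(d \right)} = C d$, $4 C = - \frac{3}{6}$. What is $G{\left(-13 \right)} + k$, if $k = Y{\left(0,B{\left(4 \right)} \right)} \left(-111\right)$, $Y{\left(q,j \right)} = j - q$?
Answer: $\frac{24477}{2} \approx 12239.0$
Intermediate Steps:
$C = - \frac{1}{8}$ ($C = \frac{\left(-3\right) \frac{1}{6}}{4} = \frac{1}{4} \left(- \frac{1}{2}\right) = - \frac{1}{8} \approx -0.125$)
$B{\left(d \right)} = 8 + \frac{d}{8}$ ($B{\left(d \right)} = 8 - - \frac{d}{8} = 8 + \frac{d}{8}$)
$k = - \frac{1887}{2}$ ($k = \left(\left(8 + \frac{1}{8} \cdot 4\right) - 0\right) \left(-111\right) = \left(\left(8 + \frac{1}{2}\right) + 0\right) \left(-111\right) = \left(\frac{17}{2} + 0\right) \left(-111\right) = \frac{17}{2} \left(-111\right) = - \frac{1887}{2} \approx -943.5$)
$G{\left(-13 \right)} + k = 78 \left(-13\right)^{2} - \frac{1887}{2} = 78 \cdot 169 - \frac{1887}{2} = 13182 - \frac{1887}{2} = \frac{24477}{2}$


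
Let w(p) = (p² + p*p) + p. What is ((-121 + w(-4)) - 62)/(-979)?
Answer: 155/979 ≈ 0.15832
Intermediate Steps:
w(p) = p + 2*p² (w(p) = (p² + p²) + p = 2*p² + p = p + 2*p²)
((-121 + w(-4)) - 62)/(-979) = ((-121 - 4*(1 + 2*(-4))) - 62)/(-979) = ((-121 - 4*(1 - 8)) - 62)*(-1/979) = ((-121 - 4*(-7)) - 62)*(-1/979) = ((-121 + 28) - 62)*(-1/979) = (-93 - 62)*(-1/979) = -155*(-1/979) = 155/979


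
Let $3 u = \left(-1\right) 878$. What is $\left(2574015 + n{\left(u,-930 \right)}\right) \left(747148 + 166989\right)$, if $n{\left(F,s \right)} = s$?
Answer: $2352152202645$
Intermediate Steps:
$u = - \frac{878}{3}$ ($u = \frac{\left(-1\right) 878}{3} = \frac{1}{3} \left(-878\right) = - \frac{878}{3} \approx -292.67$)
$\left(2574015 + n{\left(u,-930 \right)}\right) \left(747148 + 166989\right) = \left(2574015 - 930\right) \left(747148 + 166989\right) = 2573085 \cdot 914137 = 2352152202645$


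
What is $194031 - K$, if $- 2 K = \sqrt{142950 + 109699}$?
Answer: $194031 + \frac{\sqrt{252649}}{2} \approx 1.9428 \cdot 10^{5}$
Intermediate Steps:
$K = - \frac{\sqrt{252649}}{2}$ ($K = - \frac{\sqrt{142950 + 109699}}{2} = - \frac{\sqrt{252649}}{2} \approx -251.32$)
$194031 - K = 194031 - - \frac{\sqrt{252649}}{2} = 194031 + \frac{\sqrt{252649}}{2}$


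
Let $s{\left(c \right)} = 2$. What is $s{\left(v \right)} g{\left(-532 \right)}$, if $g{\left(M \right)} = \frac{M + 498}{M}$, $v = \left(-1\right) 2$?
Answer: $\frac{17}{133} \approx 0.12782$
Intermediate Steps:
$v = -2$
$g{\left(M \right)} = \frac{498 + M}{M}$
$s{\left(v \right)} g{\left(-532 \right)} = 2 \frac{498 - 532}{-532} = 2 \left(\left(- \frac{1}{532}\right) \left(-34\right)\right) = 2 \cdot \frac{17}{266} = \frac{17}{133}$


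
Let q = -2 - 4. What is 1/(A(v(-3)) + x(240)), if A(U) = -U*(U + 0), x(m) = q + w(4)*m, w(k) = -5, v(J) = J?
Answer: -1/1215 ≈ -0.00082305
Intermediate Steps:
q = -6
x(m) = -6 - 5*m
A(U) = -U² (A(U) = -U*U = -U²)
1/(A(v(-3)) + x(240)) = 1/(-1*(-3)² + (-6 - 5*240)) = 1/(-1*9 + (-6 - 1200)) = 1/(-9 - 1206) = 1/(-1215) = -1/1215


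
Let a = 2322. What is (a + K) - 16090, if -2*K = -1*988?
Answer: -13274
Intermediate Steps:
K = 494 (K = -(-1)*988/2 = -½*(-988) = 494)
(a + K) - 16090 = (2322 + 494) - 16090 = 2816 - 16090 = -13274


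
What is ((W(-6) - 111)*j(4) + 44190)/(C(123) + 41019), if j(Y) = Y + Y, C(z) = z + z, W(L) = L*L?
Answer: 2906/2751 ≈ 1.0563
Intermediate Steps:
W(L) = L²
C(z) = 2*z
j(Y) = 2*Y
((W(-6) - 111)*j(4) + 44190)/(C(123) + 41019) = (((-6)² - 111)*(2*4) + 44190)/(2*123 + 41019) = ((36 - 111)*8 + 44190)/(246 + 41019) = (-75*8 + 44190)/41265 = (-600 + 44190)*(1/41265) = 43590*(1/41265) = 2906/2751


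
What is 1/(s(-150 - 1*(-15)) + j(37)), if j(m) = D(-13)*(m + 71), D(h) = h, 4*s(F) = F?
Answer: -4/5751 ≈ -0.00069553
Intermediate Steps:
s(F) = F/4
j(m) = -923 - 13*m (j(m) = -13*(m + 71) = -13*(71 + m) = -923 - 13*m)
1/(s(-150 - 1*(-15)) + j(37)) = 1/((-150 - 1*(-15))/4 + (-923 - 13*37)) = 1/((-150 + 15)/4 + (-923 - 481)) = 1/((1/4)*(-135) - 1404) = 1/(-135/4 - 1404) = 1/(-5751/4) = -4/5751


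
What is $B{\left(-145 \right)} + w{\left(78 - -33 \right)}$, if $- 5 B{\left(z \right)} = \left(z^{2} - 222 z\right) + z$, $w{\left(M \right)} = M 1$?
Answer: $-10503$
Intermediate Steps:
$w{\left(M \right)} = M$
$B{\left(z \right)} = - \frac{z^{2}}{5} + \frac{221 z}{5}$ ($B{\left(z \right)} = - \frac{\left(z^{2} - 222 z\right) + z}{5} = - \frac{z^{2} - 221 z}{5} = - \frac{z^{2}}{5} + \frac{221 z}{5}$)
$B{\left(-145 \right)} + w{\left(78 - -33 \right)} = \frac{1}{5} \left(-145\right) \left(221 - -145\right) + \left(78 - -33\right) = \frac{1}{5} \left(-145\right) \left(221 + 145\right) + \left(78 + 33\right) = \frac{1}{5} \left(-145\right) 366 + 111 = -10614 + 111 = -10503$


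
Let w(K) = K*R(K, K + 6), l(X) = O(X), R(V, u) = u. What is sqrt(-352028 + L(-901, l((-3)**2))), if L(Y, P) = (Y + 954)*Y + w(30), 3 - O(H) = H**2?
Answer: I*sqrt(398701) ≈ 631.43*I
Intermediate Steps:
O(H) = 3 - H**2
l(X) = 3 - X**2
w(K) = K*(6 + K) (w(K) = K*(K + 6) = K*(6 + K))
L(Y, P) = 1080 + Y*(954 + Y) (L(Y, P) = (Y + 954)*Y + 30*(6 + 30) = (954 + Y)*Y + 30*36 = Y*(954 + Y) + 1080 = 1080 + Y*(954 + Y))
sqrt(-352028 + L(-901, l((-3)**2))) = sqrt(-352028 + (1080 + (-901)**2 + 954*(-901))) = sqrt(-352028 + (1080 + 811801 - 859554)) = sqrt(-352028 - 46673) = sqrt(-398701) = I*sqrt(398701)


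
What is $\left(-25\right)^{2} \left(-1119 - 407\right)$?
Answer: $-953750$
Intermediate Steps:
$\left(-25\right)^{2} \left(-1119 - 407\right) = 625 \left(-1526\right) = -953750$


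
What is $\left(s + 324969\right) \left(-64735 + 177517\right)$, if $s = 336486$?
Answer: $74600217810$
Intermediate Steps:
$\left(s + 324969\right) \left(-64735 + 177517\right) = \left(336486 + 324969\right) \left(-64735 + 177517\right) = 661455 \cdot 112782 = 74600217810$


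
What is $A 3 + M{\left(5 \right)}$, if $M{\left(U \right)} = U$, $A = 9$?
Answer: $32$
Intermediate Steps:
$A 3 + M{\left(5 \right)} = 9 \cdot 3 + 5 = 27 + 5 = 32$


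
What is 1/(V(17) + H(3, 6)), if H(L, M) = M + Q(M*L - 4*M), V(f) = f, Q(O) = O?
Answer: 1/17 ≈ 0.058824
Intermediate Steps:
H(L, M) = -3*M + L*M (H(L, M) = M + (M*L - 4*M) = M + (L*M - 4*M) = M + (-4*M + L*M) = -3*M + L*M)
1/(V(17) + H(3, 6)) = 1/(17 + 6*(-3 + 3)) = 1/(17 + 6*0) = 1/(17 + 0) = 1/17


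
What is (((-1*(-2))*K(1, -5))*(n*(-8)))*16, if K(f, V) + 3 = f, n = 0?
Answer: 0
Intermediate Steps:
K(f, V) = -3 + f
(((-1*(-2))*K(1, -5))*(n*(-8)))*16 = (((-1*(-2))*(-3 + 1))*(0*(-8)))*16 = ((2*(-2))*0)*16 = -4*0*16 = 0*16 = 0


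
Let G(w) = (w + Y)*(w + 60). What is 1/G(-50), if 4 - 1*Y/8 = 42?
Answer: -1/3540 ≈ -0.00028249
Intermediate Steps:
Y = -304 (Y = 32 - 8*42 = 32 - 336 = -304)
G(w) = (-304 + w)*(60 + w) (G(w) = (w - 304)*(w + 60) = (-304 + w)*(60 + w))
1/G(-50) = 1/(-18240 + (-50)**2 - 244*(-50)) = 1/(-18240 + 2500 + 12200) = 1/(-3540) = -1/3540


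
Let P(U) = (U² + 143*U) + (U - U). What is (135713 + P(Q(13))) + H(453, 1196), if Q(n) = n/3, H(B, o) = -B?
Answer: 1223086/9 ≈ 1.3590e+5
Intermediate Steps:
Q(n) = n/3 (Q(n) = n*(⅓) = n/3)
P(U) = U² + 143*U (P(U) = (U² + 143*U) + 0 = U² + 143*U)
(135713 + P(Q(13))) + H(453, 1196) = (135713 + ((⅓)*13)*(143 + (⅓)*13)) - 1*453 = (135713 + 13*(143 + 13/3)/3) - 453 = (135713 + (13/3)*(442/3)) - 453 = (135713 + 5746/9) - 453 = 1227163/9 - 453 = 1223086/9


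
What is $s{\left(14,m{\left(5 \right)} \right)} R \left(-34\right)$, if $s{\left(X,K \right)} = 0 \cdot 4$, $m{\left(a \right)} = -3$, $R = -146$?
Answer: $0$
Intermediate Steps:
$s{\left(X,K \right)} = 0$
$s{\left(14,m{\left(5 \right)} \right)} R \left(-34\right) = 0 \left(-146\right) \left(-34\right) = 0 \left(-34\right) = 0$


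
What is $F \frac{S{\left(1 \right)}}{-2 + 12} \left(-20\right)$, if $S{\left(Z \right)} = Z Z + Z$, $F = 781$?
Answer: $-3124$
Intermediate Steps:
$S{\left(Z \right)} = Z + Z^{2}$ ($S{\left(Z \right)} = Z^{2} + Z = Z + Z^{2}$)
$F \frac{S{\left(1 \right)}}{-2 + 12} \left(-20\right) = 781 \frac{1 \left(1 + 1\right)}{-2 + 12} \left(-20\right) = 781 \frac{1 \cdot 2}{10} \left(-20\right) = 781 \cdot \frac{1}{10} \cdot 2 \left(-20\right) = 781 \cdot \frac{1}{5} \left(-20\right) = 781 \left(-4\right) = -3124$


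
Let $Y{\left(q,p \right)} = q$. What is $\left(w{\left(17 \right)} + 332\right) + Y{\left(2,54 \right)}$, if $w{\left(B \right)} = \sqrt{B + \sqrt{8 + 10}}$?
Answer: $334 + \sqrt{17 + 3 \sqrt{2}} \approx 338.61$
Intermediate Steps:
$w{\left(B \right)} = \sqrt{B + 3 \sqrt{2}}$ ($w{\left(B \right)} = \sqrt{B + \sqrt{18}} = \sqrt{B + 3 \sqrt{2}}$)
$\left(w{\left(17 \right)} + 332\right) + Y{\left(2,54 \right)} = \left(\sqrt{17 + 3 \sqrt{2}} + 332\right) + 2 = \left(332 + \sqrt{17 + 3 \sqrt{2}}\right) + 2 = 334 + \sqrt{17 + 3 \sqrt{2}}$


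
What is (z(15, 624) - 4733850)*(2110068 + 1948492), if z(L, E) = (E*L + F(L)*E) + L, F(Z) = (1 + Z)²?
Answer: -18526234647360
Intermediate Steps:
z(L, E) = L + E*L + E*(1 + L)² (z(L, E) = (E*L + (1 + L)²*E) + L = (E*L + E*(1 + L)²) + L = L + E*L + E*(1 + L)²)
(z(15, 624) - 4733850)*(2110068 + 1948492) = ((15 + 624*15 + 624*(1 + 15)²) - 4733850)*(2110068 + 1948492) = ((15 + 9360 + 624*16²) - 4733850)*4058560 = ((15 + 9360 + 624*256) - 4733850)*4058560 = ((15 + 9360 + 159744) - 4733850)*4058560 = (169119 - 4733850)*4058560 = -4564731*4058560 = -18526234647360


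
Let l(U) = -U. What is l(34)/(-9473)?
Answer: 34/9473 ≈ 0.0035891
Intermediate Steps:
l(34)/(-9473) = -1*34/(-9473) = -34*(-1/9473) = 34/9473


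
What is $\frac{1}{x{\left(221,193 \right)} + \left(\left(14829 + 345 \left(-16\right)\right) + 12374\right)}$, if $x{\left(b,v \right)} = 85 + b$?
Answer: $\frac{1}{21989} \approx 4.5477 \cdot 10^{-5}$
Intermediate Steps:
$\frac{1}{x{\left(221,193 \right)} + \left(\left(14829 + 345 \left(-16\right)\right) + 12374\right)} = \frac{1}{\left(85 + 221\right) + \left(\left(14829 + 345 \left(-16\right)\right) + 12374\right)} = \frac{1}{306 + \left(\left(14829 - 5520\right) + 12374\right)} = \frac{1}{306 + \left(9309 + 12374\right)} = \frac{1}{306 + 21683} = \frac{1}{21989}$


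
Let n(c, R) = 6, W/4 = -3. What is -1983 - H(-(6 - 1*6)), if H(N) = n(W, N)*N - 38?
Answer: -1945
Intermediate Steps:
W = -12 (W = 4*(-3) = -12)
H(N) = -38 + 6*N (H(N) = 6*N - 38 = -38 + 6*N)
-1983 - H(-(6 - 1*6)) = -1983 - (-38 + 6*(-(6 - 1*6))) = -1983 - (-38 + 6*(-(6 - 6))) = -1983 - (-38 + 6*(-1*0)) = -1983 - (-38 + 6*0) = -1983 - (-38 + 0) = -1983 - 1*(-38) = -1983 + 38 = -1945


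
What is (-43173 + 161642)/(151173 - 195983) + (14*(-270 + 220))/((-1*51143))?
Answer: -6027493067/2291717830 ≈ -2.6301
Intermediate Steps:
(-43173 + 161642)/(151173 - 195983) + (14*(-270 + 220))/((-1*51143)) = 118469/(-44810) + (14*(-50))/(-51143) = 118469*(-1/44810) - 700*(-1/51143) = -118469/44810 + 700/51143 = -6027493067/2291717830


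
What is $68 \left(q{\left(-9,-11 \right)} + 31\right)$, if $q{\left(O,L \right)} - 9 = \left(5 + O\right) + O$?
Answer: $1836$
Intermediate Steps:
$q{\left(O,L \right)} = 14 + 2 O$ ($q{\left(O,L \right)} = 9 + \left(\left(5 + O\right) + O\right) = 9 + \left(5 + 2 O\right) = 14 + 2 O$)
$68 \left(q{\left(-9,-11 \right)} + 31\right) = 68 \left(\left(14 + 2 \left(-9\right)\right) + 31\right) = 68 \left(\left(14 - 18\right) + 31\right) = 68 \left(-4 + 31\right) = 68 \cdot 27 = 1836$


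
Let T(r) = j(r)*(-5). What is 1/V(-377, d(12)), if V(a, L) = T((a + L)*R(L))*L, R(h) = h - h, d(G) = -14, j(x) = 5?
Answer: 1/350 ≈ 0.0028571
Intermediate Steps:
R(h) = 0
T(r) = -25 (T(r) = 5*(-5) = -25)
V(a, L) = -25*L
1/V(-377, d(12)) = 1/(-25*(-14)) = 1/350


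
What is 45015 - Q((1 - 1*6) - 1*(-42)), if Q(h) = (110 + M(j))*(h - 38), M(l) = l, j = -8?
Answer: 45117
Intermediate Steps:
Q(h) = -3876 + 102*h (Q(h) = (110 - 8)*(h - 38) = 102*(-38 + h) = -3876 + 102*h)
45015 - Q((1 - 1*6) - 1*(-42)) = 45015 - (-3876 + 102*((1 - 1*6) - 1*(-42))) = 45015 - (-3876 + 102*((1 - 6) + 42)) = 45015 - (-3876 + 102*(-5 + 42)) = 45015 - (-3876 + 102*37) = 45015 - (-3876 + 3774) = 45015 - 1*(-102) = 45015 + 102 = 45117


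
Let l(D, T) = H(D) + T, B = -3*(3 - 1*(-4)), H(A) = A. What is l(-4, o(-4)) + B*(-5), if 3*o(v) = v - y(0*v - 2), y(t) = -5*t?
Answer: 289/3 ≈ 96.333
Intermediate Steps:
B = -21 (B = -3*(3 + 4) = -3*7 = -21)
o(v) = -10/3 + v/3 (o(v) = (v - (-5)*(0*v - 2))/3 = (v - (-5)*(0 - 2))/3 = (v - (-5)*(-2))/3 = (v - 1*10)/3 = (v - 10)/3 = (-10 + v)/3 = -10/3 + v/3)
l(D, T) = D + T
l(-4, o(-4)) + B*(-5) = (-4 + (-10/3 + (⅓)*(-4))) - 21*(-5) = (-4 + (-10/3 - 4/3)) + 105 = (-4 - 14/3) + 105 = -26/3 + 105 = 289/3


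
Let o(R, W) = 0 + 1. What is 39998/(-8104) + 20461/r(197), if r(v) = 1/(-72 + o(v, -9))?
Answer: -5886486011/4052 ≈ -1.4527e+6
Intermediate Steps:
o(R, W) = 1
r(v) = -1/71 (r(v) = 1/(-72 + 1) = 1/(-71) = -1/71)
39998/(-8104) + 20461/r(197) = 39998/(-8104) + 20461/(-1/71) = 39998*(-1/8104) + 20461*(-71) = -19999/4052 - 1452731 = -5886486011/4052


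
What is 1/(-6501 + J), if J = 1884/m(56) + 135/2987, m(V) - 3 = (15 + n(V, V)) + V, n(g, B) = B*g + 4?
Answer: -4800109/31202477910 ≈ -0.00015384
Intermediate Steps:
n(g, B) = 4 + B*g
m(V) = 22 + V + V² (m(V) = 3 + ((15 + (4 + V*V)) + V) = 3 + ((15 + (4 + V²)) + V) = 3 + ((19 + V²) + V) = 3 + (19 + V + V²) = 22 + V + V²)
J = 3030699/4800109 (J = 1884/(22 + 56 + 56²) + 135/2987 = 1884/(22 + 56 + 3136) + 135*(1/2987) = 1884/3214 + 135/2987 = 1884*(1/3214) + 135/2987 = 942/1607 + 135/2987 = 3030699/4800109 ≈ 0.63138)
1/(-6501 + J) = 1/(-6501 + 3030699/4800109) = 1/(-31202477910/4800109) = -4800109/31202477910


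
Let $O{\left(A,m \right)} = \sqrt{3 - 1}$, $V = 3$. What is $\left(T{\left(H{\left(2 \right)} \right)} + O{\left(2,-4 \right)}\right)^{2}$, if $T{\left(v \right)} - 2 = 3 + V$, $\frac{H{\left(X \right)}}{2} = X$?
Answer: $\left(8 + \sqrt{2}\right)^{2} \approx 88.627$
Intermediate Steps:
$O{\left(A,m \right)} = \sqrt{2}$
$H{\left(X \right)} = 2 X$
$T{\left(v \right)} = 8$ ($T{\left(v \right)} = 2 + \left(3 + 3\right) = 2 + 6 = 8$)
$\left(T{\left(H{\left(2 \right)} \right)} + O{\left(2,-4 \right)}\right)^{2} = \left(8 + \sqrt{2}\right)^{2}$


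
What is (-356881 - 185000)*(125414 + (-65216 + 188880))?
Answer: -134970635718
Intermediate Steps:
(-356881 - 185000)*(125414 + (-65216 + 188880)) = -541881*(125414 + 123664) = -541881*249078 = -134970635718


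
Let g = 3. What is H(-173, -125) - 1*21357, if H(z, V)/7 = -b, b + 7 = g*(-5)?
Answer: -21203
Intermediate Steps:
b = -22 (b = -7 + 3*(-5) = -7 - 15 = -22)
H(z, V) = 154 (H(z, V) = 7*(-1*(-22)) = 7*22 = 154)
H(-173, -125) - 1*21357 = 154 - 1*21357 = 154 - 21357 = -21203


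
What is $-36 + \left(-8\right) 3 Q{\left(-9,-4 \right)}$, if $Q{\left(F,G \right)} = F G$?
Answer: $-900$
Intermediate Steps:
$-36 + \left(-8\right) 3 Q{\left(-9,-4 \right)} = -36 + \left(-8\right) 3 \left(\left(-9\right) \left(-4\right)\right) = -36 - 864 = -900$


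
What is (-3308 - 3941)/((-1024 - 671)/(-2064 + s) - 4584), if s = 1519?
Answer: 790141/499317 ≈ 1.5824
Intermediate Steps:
(-3308 - 3941)/((-1024 - 671)/(-2064 + s) - 4584) = (-3308 - 3941)/((-1024 - 671)/(-2064 + 1519) - 4584) = -7249/(-1695/(-545) - 4584) = -7249/(-1695*(-1/545) - 4584) = -7249/(339/109 - 4584) = -7249/(-499317/109) = -7249*(-109/499317) = 790141/499317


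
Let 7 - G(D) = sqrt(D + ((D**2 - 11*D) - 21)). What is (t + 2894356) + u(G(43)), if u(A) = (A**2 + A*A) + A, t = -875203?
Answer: 2022054 - 29*sqrt(1398) ≈ 2.0210e+6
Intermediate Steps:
G(D) = 7 - sqrt(-21 + D**2 - 10*D) (G(D) = 7 - sqrt(D + ((D**2 - 11*D) - 21)) = 7 - sqrt(D + (-21 + D**2 - 11*D)) = 7 - sqrt(-21 + D**2 - 10*D))
u(A) = A + 2*A**2 (u(A) = (A**2 + A**2) + A = 2*A**2 + A = A + 2*A**2)
(t + 2894356) + u(G(43)) = (-875203 + 2894356) + (7 - sqrt(-21 + 43**2 - 10*43))*(1 + 2*(7 - sqrt(-21 + 43**2 - 10*43))) = 2019153 + (7 - sqrt(-21 + 1849 - 430))*(1 + 2*(7 - sqrt(-21 + 1849 - 430))) = 2019153 + (7 - sqrt(1398))*(1 + 2*(7 - sqrt(1398))) = 2019153 + (7 - sqrt(1398))*(1 + (14 - 2*sqrt(1398))) = 2019153 + (7 - sqrt(1398))*(15 - 2*sqrt(1398))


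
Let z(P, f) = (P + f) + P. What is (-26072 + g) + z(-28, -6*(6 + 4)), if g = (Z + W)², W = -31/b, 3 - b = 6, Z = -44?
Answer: -225491/9 ≈ -25055.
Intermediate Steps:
b = -3 (b = 3 - 1*6 = 3 - 6 = -3)
W = 31/3 (W = -31/(-3) = -31*(-⅓) = 31/3 ≈ 10.333)
z(P, f) = f + 2*P
g = 10201/9 (g = (-44 + 31/3)² = (-101/3)² = 10201/9 ≈ 1133.4)
(-26072 + g) + z(-28, -6*(6 + 4)) = (-26072 + 10201/9) + (-6*(6 + 4) + 2*(-28)) = -224447/9 + (-6*10 - 56) = -224447/9 + (-60 - 56) = -224447/9 - 116 = -225491/9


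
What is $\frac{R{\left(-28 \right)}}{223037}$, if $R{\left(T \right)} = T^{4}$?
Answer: $\frac{614656}{223037} \approx 2.7558$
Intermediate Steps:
$\frac{R{\left(-28 \right)}}{223037} = \frac{\left(-28\right)^{4}}{223037} = 614656 \cdot \frac{1}{223037} = \frac{614656}{223037}$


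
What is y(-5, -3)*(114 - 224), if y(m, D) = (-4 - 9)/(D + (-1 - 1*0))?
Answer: -715/2 ≈ -357.50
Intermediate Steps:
y(m, D) = -13/(-1 + D) (y(m, D) = -13/(D + (-1 + 0)) = -13/(D - 1) = -13/(-1 + D))
y(-5, -3)*(114 - 224) = (-13/(-1 - 3))*(114 - 224) = -13/(-4)*(-110) = -13*(-¼)*(-110) = (13/4)*(-110) = -715/2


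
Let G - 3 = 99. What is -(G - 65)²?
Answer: -1369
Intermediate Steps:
G = 102 (G = 3 + 99 = 102)
-(G - 65)² = -(102 - 65)² = -1*37² = -1*1369 = -1369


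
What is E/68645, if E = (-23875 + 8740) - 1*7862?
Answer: -22997/68645 ≈ -0.33501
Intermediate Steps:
E = -22997 (E = -15135 - 7862 = -22997)
E/68645 = -22997/68645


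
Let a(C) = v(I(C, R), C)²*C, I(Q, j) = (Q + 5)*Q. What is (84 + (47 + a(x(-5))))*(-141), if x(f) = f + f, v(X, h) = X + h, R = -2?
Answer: 2237529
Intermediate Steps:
I(Q, j) = Q*(5 + Q) (I(Q, j) = (5 + Q)*Q = Q*(5 + Q))
x(f) = 2*f
a(C) = C*(C + C*(5 + C))² (a(C) = (C*(5 + C) + C)²*C = (C + C*(5 + C))²*C = C*(C + C*(5 + C))²)
(84 + (47 + a(x(-5))))*(-141) = (84 + (47 + (2*(-5))³*(6 + 2*(-5))²))*(-141) = (84 + (47 + (-10)³*(6 - 10)²))*(-141) = (84 + (47 - 1000*(-4)²))*(-141) = (84 + (47 - 1000*16))*(-141) = (84 + (47 - 16000))*(-141) = (84 - 15953)*(-141) = -15869*(-141) = 2237529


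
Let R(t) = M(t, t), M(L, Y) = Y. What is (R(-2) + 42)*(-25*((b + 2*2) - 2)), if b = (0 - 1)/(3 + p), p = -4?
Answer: -3000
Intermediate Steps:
b = 1 (b = (0 - 1)/(3 - 4) = -1/(-1) = -1*(-1) = 1)
R(t) = t
(R(-2) + 42)*(-25*((b + 2*2) - 2)) = (-2 + 42)*(-25*((1 + 2*2) - 2)) = 40*(-25*((1 + 4) - 2)) = 40*(-25*(5 - 2)) = 40*(-25*3) = 40*(-75) = -3000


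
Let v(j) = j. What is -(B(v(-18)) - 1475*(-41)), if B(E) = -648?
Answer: -59827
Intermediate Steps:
-(B(v(-18)) - 1475*(-41)) = -(-648 - 1475*(-41)) = -(-648 + 60475) = -1*59827 = -59827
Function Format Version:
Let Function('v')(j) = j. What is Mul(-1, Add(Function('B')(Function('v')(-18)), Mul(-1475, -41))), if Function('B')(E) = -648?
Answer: -59827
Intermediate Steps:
Mul(-1, Add(Function('B')(Function('v')(-18)), Mul(-1475, -41))) = Mul(-1, Add(-648, Mul(-1475, -41))) = Mul(-1, Add(-648, 60475)) = Mul(-1, 59827) = -59827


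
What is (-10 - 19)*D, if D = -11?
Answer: 319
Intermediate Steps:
(-10 - 19)*D = (-10 - 19)*(-11) = -29*(-11) = 319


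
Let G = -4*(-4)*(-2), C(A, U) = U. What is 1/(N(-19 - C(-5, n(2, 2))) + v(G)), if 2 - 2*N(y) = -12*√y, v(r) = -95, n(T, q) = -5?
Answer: -47/4670 - 3*I*√14/4670 ≈ -0.010064 - 0.0024036*I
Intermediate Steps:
G = -32 (G = 16*(-2) = -32)
N(y) = 1 + 6*√y (N(y) = 1 - (-6)*√y = 1 + 6*√y)
1/(N(-19 - C(-5, n(2, 2))) + v(G)) = 1/((1 + 6*√(-19 - 1*(-5))) - 95) = 1/((1 + 6*√(-19 + 5)) - 95) = 1/((1 + 6*√(-14)) - 95) = 1/((1 + 6*(I*√14)) - 95) = 1/((1 + 6*I*√14) - 95) = 1/(-94 + 6*I*√14)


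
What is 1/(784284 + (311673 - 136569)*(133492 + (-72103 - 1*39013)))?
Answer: 1/3918911388 ≈ 2.5517e-10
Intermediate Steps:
1/(784284 + (311673 - 136569)*(133492 + (-72103 - 1*39013))) = 1/(784284 + 175104*(133492 + (-72103 - 39013))) = 1/(784284 + 175104*(133492 - 111116)) = 1/(784284 + 175104*22376) = 1/(784284 + 3918127104) = 1/3918911388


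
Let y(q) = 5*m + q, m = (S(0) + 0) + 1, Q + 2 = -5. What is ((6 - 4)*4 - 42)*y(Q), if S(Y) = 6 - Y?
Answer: -952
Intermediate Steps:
Q = -7 (Q = -2 - 5 = -7)
m = 7 (m = ((6 - 1*0) + 0) + 1 = ((6 + 0) + 0) + 1 = (6 + 0) + 1 = 6 + 1 = 7)
y(q) = 35 + q (y(q) = 5*7 + q = 35 + q)
((6 - 4)*4 - 42)*y(Q) = ((6 - 4)*4 - 42)*(35 - 7) = (2*4 - 42)*28 = (8 - 42)*28 = -34*28 = -952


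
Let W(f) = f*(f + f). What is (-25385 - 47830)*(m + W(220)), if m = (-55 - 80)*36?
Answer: -6731387100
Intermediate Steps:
W(f) = 2*f**2 (W(f) = f*(2*f) = 2*f**2)
m = -4860 (m = -135*36 = -4860)
(-25385 - 47830)*(m + W(220)) = (-25385 - 47830)*(-4860 + 2*220**2) = -73215*(-4860 + 2*48400) = -73215*(-4860 + 96800) = -73215*91940 = -6731387100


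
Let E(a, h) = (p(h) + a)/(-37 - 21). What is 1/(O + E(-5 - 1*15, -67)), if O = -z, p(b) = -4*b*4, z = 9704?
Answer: -29/281942 ≈ -0.00010286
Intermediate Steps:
p(b) = -16*b
E(a, h) = -a/58 + 8*h/29 (E(a, h) = (-16*h + a)/(-37 - 21) = (a - 16*h)/(-58) = (a - 16*h)*(-1/58) = -a/58 + 8*h/29)
O = -9704 (O = -1*9704 = -9704)
1/(O + E(-5 - 1*15, -67)) = 1/(-9704 + (-(-5 - 1*15)/58 + (8/29)*(-67))) = 1/(-9704 + (-(-5 - 15)/58 - 536/29)) = 1/(-9704 + (-1/58*(-20) - 536/29)) = 1/(-9704 + (10/29 - 536/29)) = 1/(-9704 - 526/29) = 1/(-281942/29) = -29/281942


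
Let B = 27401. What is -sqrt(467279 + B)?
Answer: -2*sqrt(123670) ≈ -703.33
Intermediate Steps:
-sqrt(467279 + B) = -sqrt(467279 + 27401) = -sqrt(494680) = -2*sqrt(123670)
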